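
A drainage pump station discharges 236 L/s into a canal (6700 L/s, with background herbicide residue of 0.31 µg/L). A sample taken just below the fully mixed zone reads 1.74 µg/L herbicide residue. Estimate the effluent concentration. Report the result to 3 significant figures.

42.3 µg/L

Mass balance: 6700·0.3100 + 236.0·Cₑ = 6936·1.740
→ Cₑ = (6936·1.740 − 6700·0.3100) / 236.0 = 42.34 µg/L.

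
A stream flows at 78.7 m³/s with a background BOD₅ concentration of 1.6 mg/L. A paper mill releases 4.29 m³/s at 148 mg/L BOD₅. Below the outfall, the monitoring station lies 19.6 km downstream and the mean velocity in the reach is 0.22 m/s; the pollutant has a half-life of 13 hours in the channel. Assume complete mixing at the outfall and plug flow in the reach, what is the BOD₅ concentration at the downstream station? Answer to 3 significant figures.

2.45 mg/L

Conservation of mass: C = (78.70·1.600 + 4.290·148.0) / 82.99 = 760.8/82.99 = 9.168 mg/L.
Travel time t = 19.6·1000 / 0.22 = 89090 s = 24.75 h.
Half-life 13 h → k = ln 2 / 13 = 0.05332 h⁻¹ = 1.280 d⁻¹.
After decay, C = 9.168 × e^(−kt) = 9.168 × 0.2673 = 2.450 mg/L.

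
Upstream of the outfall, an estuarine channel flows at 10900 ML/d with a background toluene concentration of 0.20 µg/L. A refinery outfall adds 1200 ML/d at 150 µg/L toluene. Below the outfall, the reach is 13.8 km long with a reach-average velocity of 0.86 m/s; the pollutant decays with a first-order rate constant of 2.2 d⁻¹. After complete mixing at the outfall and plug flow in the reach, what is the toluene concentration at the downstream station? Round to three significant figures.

10.0 µg/L

Mixed concentration C = ΣQC/ΣQ = (10900·0.2000 + 1200·150.0) / 12100 = 182200/12100 = 15.06 µg/L.
Travel time t = 13.8·1000 / 0.86 = 16050 s = 4.457 h.
Decay over the reach: 15.06·exp(−kt) = 15.06·0.6646 = 10.01 µg/L.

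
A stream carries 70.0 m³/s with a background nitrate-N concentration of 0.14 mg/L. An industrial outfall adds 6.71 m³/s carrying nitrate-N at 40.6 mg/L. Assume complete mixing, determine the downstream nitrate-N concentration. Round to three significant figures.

Conservation of mass: C = (70.00·0.1400 + 6.710·40.60) / 76.71 = 282.2/76.71 = 3.679 mg/L.

3.68 mg/L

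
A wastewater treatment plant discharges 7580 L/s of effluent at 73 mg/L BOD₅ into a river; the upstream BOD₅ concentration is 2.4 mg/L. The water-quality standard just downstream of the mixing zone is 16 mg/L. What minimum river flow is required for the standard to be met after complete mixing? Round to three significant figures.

31800 L/s

Set C_mix = 16: (Q·2.400 + 7580·73.00) / (Q + 7580) = 16
→ Q = 7580·(73.00 − 16)/(16 − 2.400) = 31770 L/s.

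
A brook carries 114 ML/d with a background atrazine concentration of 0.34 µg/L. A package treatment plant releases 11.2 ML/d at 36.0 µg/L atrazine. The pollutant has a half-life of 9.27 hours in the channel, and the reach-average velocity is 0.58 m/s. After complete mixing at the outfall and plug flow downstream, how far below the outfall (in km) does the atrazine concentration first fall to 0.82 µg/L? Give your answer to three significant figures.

Mass balance: C = (114.0·0.3400 + 11.20·36.00) / 125.2 = 442.0/125.2 = 3.530 µg/L.
Half-life 9.27 h → k = ln 2 / 9.27 = 0.07477 h⁻¹ = 1.795 d⁻¹.
Set 3.530·exp(−k·t) = 0.82 → t = ln(3.530/0.82)/k = 70280 s = 19.52 h.
Distance = v·t = 0.58·70280 = 40760 m = 40.76 km.

40.8 km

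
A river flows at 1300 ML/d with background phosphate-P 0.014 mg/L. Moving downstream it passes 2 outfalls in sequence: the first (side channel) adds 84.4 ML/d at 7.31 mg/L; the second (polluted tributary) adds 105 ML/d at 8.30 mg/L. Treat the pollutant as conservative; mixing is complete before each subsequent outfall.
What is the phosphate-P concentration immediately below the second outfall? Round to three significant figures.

1.01 mg/L

After outfall 1: Q = 1300 + 84.40 = 1384 ML/d; C = (1300·0.01400 + 84.40·7.310)/1384 = 0.4588 mg/L.
After outfall 2: Q = 1384 + 105.0 = 1489 ML/d; C = (1384·0.4588 + 105.0·8.300)/1489 = 1.012 mg/L.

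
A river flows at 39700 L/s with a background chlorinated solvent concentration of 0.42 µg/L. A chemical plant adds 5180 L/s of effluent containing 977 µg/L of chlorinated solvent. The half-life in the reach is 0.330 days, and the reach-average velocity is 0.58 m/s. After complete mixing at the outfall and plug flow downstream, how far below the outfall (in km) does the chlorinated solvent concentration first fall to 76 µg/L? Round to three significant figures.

Conservation of mass: C = (39700·0.4200 + 5180·977.0) / 44880 = 5078000/44880 = 113.1 µg/L.
Half-life 0.330 d → k = ln 2 / 0.330 = 2.100 d⁻¹.
Set 113.1·exp(−k·t) = 76 → t = ln(113.1/76)/k = 16370 s = 4.546 h.
Distance = v·t = 0.58·16370 = 9492 m = 9.492 km.

9.49 km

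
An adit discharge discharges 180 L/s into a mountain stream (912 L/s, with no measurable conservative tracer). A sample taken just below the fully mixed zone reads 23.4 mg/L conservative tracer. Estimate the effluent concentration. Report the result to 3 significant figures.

142 mg/L

Mass balance: 912.0·0 + 180.0·Cₑ = 1092·23.40
→ Cₑ = (1092·23.40 − 912.0·0) / 180.0 = 142.0 mg/L.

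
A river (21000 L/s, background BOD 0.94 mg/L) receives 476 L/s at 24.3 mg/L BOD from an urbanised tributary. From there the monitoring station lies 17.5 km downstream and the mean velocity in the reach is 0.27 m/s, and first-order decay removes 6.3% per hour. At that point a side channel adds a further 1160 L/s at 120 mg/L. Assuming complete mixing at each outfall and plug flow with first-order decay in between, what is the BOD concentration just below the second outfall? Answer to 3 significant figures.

Mass balance: C = (21000·0.9400 + 476.0·24.30) / 21480 = 31310/21480 = 1.458 mg/L; combined flow 21480 L/s.
Travel time t = 17.5·1000 / 0.27 = 64810 s = 18.00 h.
6.3%/h lost → k = −ln(1 − 0.063) = 0.06507 h⁻¹.
After decay, C = 1.458 × e^(−kt) = 1.458 × 0.3099 = 0.4517 mg/L.
At the second outfall, C = (21480·0.4517 + 1160·120.0) / (21480 + 1160) = 6.578 mg/L.

6.58 mg/L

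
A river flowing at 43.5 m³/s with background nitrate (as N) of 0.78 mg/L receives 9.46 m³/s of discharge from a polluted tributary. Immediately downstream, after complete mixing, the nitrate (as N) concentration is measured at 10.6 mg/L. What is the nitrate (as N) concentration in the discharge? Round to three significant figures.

Mass balance: 43.50·0.7800 + 9.460·Cₑ = 52.96·10.60
→ Cₑ = (52.96·10.60 − 43.50·0.7800) / 9.460 = 55.76 mg/L.

55.8 mg/L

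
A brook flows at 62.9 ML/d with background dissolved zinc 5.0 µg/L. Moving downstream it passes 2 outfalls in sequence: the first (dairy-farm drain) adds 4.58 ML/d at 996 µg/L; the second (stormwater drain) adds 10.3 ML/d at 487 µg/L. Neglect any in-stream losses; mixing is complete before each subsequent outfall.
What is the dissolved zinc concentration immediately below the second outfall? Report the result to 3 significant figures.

127 µg/L

Below outfall 1: Q → 67.48 ML/d, C = (62.90·5.000 + 4.580·996.0)/67.48 = 72.26 µg/L.
Below outfall 2: Q → 77.78 ML/d, C = (67.48·72.26 + 10.30·487.0)/77.78 = 127.2 µg/L.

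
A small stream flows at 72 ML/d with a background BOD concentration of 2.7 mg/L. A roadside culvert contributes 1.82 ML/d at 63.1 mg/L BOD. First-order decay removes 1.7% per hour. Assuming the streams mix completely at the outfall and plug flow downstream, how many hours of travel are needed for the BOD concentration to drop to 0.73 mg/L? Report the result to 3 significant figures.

Conservation of mass: C = (72.00·2.700 + 1.820·63.10) / 73.82 = 309.2/73.82 = 4.189 mg/L.
1.7%/h lost → k = −ln(1 − 0.017) = 0.01715 h⁻¹.
4.189·exp(−k·t) = 0.73 → t = ln(4.189/0.73)/k = 366800 s = 101.9 h.

102 h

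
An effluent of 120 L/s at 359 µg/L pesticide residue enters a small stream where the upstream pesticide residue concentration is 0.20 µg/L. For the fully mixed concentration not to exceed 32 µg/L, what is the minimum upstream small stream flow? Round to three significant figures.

Set C_mix = 32: (Q·0.2000 + 120.0·359.0) / (Q + 120.0) = 32
→ Q = 120.0·(359.0 − 32)/(32 − 0.2000) = 1234 L/s.

1230 L/s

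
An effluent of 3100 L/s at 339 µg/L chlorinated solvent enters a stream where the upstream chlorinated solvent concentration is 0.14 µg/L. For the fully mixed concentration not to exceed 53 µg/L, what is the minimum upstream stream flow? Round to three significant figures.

Set C_mix = 53: (Q·0.1400 + 3100·339.0) / (Q + 3100) = 53
→ Q = 3100·(339.0 − 53)/(53 − 0.1400) = 16770 L/s.

16800 L/s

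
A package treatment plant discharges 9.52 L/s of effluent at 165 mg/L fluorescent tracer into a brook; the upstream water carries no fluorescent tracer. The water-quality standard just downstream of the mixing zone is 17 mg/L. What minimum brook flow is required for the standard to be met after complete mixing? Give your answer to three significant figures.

Set C_mix = 17: (Q·0 + 9.520·165.0) / (Q + 9.520) = 17
→ Q = 9.520·(165.0 − 17)/(17 − 0) = 82.88 L/s.

82.9 L/s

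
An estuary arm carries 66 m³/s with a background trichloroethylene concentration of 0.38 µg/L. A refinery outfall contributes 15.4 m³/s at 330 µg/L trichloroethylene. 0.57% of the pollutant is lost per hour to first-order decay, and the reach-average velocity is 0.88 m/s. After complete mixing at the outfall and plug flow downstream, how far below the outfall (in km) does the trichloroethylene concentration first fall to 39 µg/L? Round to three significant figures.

263 km

Flow-weighted average: C = (66.00·0.3800 + 15.40·330.0) / 81.40 = 5107/81.40 = 62.74 µg/L.
0.57%/h lost → k = −ln(1 − 0.0057) = 0.005716 h⁻¹.
Set 62.74·exp(−k·t) = 39 → t = ln(62.74/39)/k = 299400 s = 83.17 h.
Distance = v·t = 0.88·299400 = 263500 m = 263.5 km.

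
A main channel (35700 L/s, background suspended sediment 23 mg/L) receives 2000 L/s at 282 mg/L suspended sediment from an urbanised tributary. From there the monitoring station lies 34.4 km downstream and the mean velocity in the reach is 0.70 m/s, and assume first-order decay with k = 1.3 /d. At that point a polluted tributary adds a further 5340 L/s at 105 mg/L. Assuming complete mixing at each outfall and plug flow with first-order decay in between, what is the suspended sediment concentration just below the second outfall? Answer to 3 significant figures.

28.4 mg/L

Mixed concentration C = ΣQC/ΣQ = (35700·23.00 + 2000·282.0) / 37700 = 1385000/37700 = 36.74 mg/L; combined flow 37700 L/s.
Travel time t = 34.4·1000 / 0.70 = 49140 s = 13.65 h.
Decay over the reach: 36.74·exp(−kt) = 36.74·0.4774 = 17.54 mg/L.
At the second outfall, C = (37700·17.54 + 5340·105.0) / (37700 + 5340) = 28.39 mg/L.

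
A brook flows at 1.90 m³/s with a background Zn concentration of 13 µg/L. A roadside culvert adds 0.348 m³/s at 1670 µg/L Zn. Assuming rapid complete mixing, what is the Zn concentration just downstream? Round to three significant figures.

270 µg/L

After mixing, C = (1.900·13.00 + 0.3480·1670) / 2.248 = 605.9/2.248 = 269.5 µg/L.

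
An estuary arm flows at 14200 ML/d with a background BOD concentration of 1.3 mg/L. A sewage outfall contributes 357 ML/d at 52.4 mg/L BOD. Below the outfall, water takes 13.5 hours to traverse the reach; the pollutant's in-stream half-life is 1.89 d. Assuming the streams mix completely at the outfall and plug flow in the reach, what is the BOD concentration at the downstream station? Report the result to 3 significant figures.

Conservation of mass: C = (14200·1.300 + 357.0·52.40) / 14560 = 37170/14560 = 2.553 mg/L.
Half-life 1.89 d → k = ln 2 / 1.89 = 0.3667 d⁻¹.
First-order decay: C = 2.553·exp(−k·t) = 2.553·0.8136 = 2.077 mg/L.

2.08 mg/L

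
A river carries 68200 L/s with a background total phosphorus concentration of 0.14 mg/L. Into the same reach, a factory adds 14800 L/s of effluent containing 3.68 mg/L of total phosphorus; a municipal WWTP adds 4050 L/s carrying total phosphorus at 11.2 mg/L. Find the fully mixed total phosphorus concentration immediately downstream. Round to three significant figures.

Mass balance: C = (68200·0.1400 + 14800·3.680 + 4050·11.20) / 87050 = 109400/87050 = 1.256 mg/L.

1.26 mg/L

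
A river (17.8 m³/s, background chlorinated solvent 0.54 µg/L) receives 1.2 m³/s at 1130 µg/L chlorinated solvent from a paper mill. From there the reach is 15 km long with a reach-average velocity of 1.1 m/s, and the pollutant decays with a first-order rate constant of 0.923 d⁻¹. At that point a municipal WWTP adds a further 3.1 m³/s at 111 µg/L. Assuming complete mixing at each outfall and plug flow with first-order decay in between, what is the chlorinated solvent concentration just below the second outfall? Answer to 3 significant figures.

69.0 µg/L

Mixed concentration C = ΣQC/ΣQ = (17.80·0.5400 + 1.200·1130) / 19.00 = 1366/19.00 = 71.87 µg/L; combined flow 19.00 m³/s.
Travel time t = 15·1000 / 1.1 = 13640 s = 3.788 h.
Applying C = C₀e^(−kt): 71.87 × 0.8644 = 62.13 µg/L.
Second outfall: C = (19.00·62.13 + 3.100·111.0)/22.10 = 68.99 µg/L.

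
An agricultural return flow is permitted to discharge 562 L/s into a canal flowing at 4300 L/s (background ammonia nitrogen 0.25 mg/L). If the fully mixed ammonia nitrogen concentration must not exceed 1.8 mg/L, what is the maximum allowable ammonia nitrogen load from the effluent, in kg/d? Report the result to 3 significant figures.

Mass balance at the limit: 4300·0.2500 + 562.0·Cₑ = 4862·1.8 → Cₑ = 13.66 mg/L.
562.0 L/s = 0.5620 m³/s. Load = 0.5620 m³/s × 13.66 g/m³ × 86 400 s/d = 663.3 kg/d.

663 kg/d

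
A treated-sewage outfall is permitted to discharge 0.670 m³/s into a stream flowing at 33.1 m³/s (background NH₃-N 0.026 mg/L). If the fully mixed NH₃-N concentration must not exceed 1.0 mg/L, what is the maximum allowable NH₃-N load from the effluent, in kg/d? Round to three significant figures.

Mass balance at the limit: 33.10·0.02600 + 0.6700·Cₑ = 33.77·1.0 → Cₑ = 49.12 mg/L.
Load = 0.6700 m³/s × 49.12 g/m³ × 86 400 s/d = 2843 kg/d.

2840 kg/d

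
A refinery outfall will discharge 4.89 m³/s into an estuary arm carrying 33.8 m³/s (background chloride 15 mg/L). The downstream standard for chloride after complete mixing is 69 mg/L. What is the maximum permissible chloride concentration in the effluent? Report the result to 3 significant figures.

At the limit, (Qr·Cr + Qe·Cₑ)/(Qr + Qe) = 69:
Cₑ = (38.69·69 − 33.80·15.00) / 4.890 = 442.3 mg/L.

442 mg/L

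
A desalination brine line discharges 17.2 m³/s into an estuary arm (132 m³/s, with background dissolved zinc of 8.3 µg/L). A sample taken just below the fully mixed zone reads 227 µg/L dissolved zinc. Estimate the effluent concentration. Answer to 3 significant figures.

Mass balance: 132.0·8.300 + 17.20·Cₑ = 149.2·227.0
→ Cₑ = (149.2·227.0 − 132.0·8.300) / 17.20 = 1905 µg/L.

1910 µg/L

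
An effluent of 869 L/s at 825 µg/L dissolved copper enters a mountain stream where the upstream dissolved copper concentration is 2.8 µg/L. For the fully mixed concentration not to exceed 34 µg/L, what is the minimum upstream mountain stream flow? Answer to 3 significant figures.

Set C_mix = 34: (Q·2.800 + 869.0·825.0) / (Q + 869.0) = 34
→ Q = 869.0·(825.0 − 34)/(34 − 2.800) = 22030 L/s.

22000 L/s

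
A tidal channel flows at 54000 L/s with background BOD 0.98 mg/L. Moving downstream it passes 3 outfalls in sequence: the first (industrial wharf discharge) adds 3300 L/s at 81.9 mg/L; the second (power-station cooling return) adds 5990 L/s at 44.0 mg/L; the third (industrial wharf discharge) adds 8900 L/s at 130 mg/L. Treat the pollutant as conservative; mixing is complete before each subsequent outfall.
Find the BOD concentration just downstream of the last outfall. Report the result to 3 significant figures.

24.2 mg/L

Outfall 1: combined Q = 57300 L/s; C = (54000·0.9800 + 3300·81.90)/57300 = 5.640 mg/L.
Outfall 2: combined Q = 63290 L/s; C = (57300·5.640 + 5990·44.00)/63290 = 9.271 mg/L.
Outfall 3: combined Q = 72190 L/s; C = (63290·9.271 + 8900·130.0)/72190 = 24.16 mg/L.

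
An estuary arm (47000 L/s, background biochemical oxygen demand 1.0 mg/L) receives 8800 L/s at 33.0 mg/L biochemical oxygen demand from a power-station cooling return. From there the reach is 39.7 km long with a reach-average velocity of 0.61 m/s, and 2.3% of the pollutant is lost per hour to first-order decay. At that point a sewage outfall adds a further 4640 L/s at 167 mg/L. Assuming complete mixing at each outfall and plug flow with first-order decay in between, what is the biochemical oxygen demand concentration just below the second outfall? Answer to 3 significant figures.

16.5 mg/L

Mixed concentration C = ΣQC/ΣQ = (47000·1.000 + 8800·33.00) / 55800 = 337400/55800 = 6.047 mg/L; combined flow 55800 L/s.
Travel time t = 39.7·1000 / 0.61 = 65080 s = 18.08 h.
2.3%/h lost → k = −ln(1 − 0.023) = 0.02327 h⁻¹.
First-order decay: C = 6.047·exp(−k·t) = 6.047·0.6566 = 3.970 mg/L.
At the second outfall, C = (55800·3.970 + 4640·167.0) / (55800 + 4640) = 16.49 mg/L.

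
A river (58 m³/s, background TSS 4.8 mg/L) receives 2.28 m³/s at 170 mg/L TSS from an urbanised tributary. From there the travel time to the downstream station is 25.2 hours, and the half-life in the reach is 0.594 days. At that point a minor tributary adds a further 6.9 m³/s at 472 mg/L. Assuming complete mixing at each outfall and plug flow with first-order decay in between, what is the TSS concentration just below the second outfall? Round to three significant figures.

After mixing, C = (58.00·4.800 + 2.280·170.0) / 60.28 = 666.0/60.28 = 11.05 mg/L; combined flow 60.28 m³/s.
Half-life 0.594 d → k = ln 2 / 0.594 = 1.167 d⁻¹.
After decay, C = 11.05 × e^(−kt) = 11.05 × 0.2937 = 3.245 mg/L.
At the second outfall, C = (60.28·3.245 + 6.900·472.0) / (60.28 + 6.900) = 51.39 mg/L.

51.4 mg/L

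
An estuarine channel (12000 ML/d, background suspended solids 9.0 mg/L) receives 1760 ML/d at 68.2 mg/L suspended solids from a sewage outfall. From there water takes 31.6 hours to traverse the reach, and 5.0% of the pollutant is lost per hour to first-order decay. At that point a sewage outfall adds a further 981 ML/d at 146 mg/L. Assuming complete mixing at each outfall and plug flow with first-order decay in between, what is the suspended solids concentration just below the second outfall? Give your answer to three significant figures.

12.8 mg/L

Mixed concentration C = ΣQC/ΣQ = (12000·9.000 + 1760·68.20) / 13760 = 228000/13760 = 16.57 mg/L; combined flow 13760 ML/d.
5.0%/h lost → k = −ln(1 − 0.05) = 0.05129 h⁻¹.
First-order decay: C = 16.57·exp(−k·t) = 16.57·0.1977 = 3.277 mg/L.
Second outfall: C = (13760·3.277 + 981.0·146.0)/14740 = 12.77 mg/L.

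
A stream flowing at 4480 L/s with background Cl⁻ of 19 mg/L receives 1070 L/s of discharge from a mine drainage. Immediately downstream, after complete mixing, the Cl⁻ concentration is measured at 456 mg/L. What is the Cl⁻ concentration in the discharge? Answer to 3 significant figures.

Mass balance: 4480·19.00 + 1070·Cₑ = 5550·456.0
→ Cₑ = (5550·456.0 − 4480·19.00) / 1070 = 2286 mg/L.

2290 mg/L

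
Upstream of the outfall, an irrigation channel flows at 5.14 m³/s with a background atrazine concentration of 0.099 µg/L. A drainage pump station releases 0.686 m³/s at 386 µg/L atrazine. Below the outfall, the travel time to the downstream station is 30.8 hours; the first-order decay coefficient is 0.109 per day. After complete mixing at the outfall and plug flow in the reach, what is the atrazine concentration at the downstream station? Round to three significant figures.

Mass balance: C = (5.140·0.09900 + 0.6860·386.0) / 5.826 = 265.3/5.826 = 45.54 µg/L.
First-order decay: C = 45.54·exp(−k·t) = 45.54·0.8695 = 39.59 µg/L.

39.6 µg/L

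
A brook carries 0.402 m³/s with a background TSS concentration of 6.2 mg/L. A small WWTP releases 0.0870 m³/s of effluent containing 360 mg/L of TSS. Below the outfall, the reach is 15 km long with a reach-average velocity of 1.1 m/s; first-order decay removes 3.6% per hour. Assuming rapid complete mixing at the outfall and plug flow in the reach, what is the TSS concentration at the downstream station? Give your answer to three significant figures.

Mixed concentration C = ΣQC/ΣQ = (0.4020·6.200 + 0.08700·360.0) / 0.4890 = 33.81/0.4890 = 69.15 mg/L.
Travel time t = 15·1000 / 1.1 = 13640 s = 3.788 h.
3.6%/h lost → k = −ln(1 − 0.036) = 0.03666 h⁻¹.
Applying C = C₀e^(−kt): 69.15 × 0.8703 = 60.18 mg/L.

60.2 mg/L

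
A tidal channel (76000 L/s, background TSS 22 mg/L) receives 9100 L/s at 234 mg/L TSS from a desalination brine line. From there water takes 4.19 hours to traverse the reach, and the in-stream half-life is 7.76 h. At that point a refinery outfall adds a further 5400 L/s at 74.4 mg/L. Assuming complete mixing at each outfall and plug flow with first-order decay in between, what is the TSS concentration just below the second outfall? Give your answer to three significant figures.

Flow-weighted average: C = (76000·22.00 + 9100·234.0) / 85100 = 3801000/85100 = 44.67 mg/L; combined flow 85100 L/s.
Half-life 7.76 h → k = ln 2 / 7.76 = 0.08932 h⁻¹ = 2.144 d⁻¹.
After decay, C = 44.67 × e^(−kt) = 44.67 × 0.6878 = 30.72 mg/L.
At the second outfall, C = (85100·30.72 + 5400·74.40) / (85100 + 5400) = 33.33 mg/L.

33.3 mg/L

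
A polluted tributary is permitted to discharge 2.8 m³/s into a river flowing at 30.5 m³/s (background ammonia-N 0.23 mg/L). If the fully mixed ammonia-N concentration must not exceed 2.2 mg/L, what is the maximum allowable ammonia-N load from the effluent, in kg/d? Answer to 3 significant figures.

5720 kg/d

Mass balance at the limit: 30.50·0.2300 + 2.800·Cₑ = 33.30·2.2 → Cₑ = 23.66 mg/L.
Load = 2.800 m³/s × 23.66 g/m³ × 86 400 s/d = 5724 kg/d.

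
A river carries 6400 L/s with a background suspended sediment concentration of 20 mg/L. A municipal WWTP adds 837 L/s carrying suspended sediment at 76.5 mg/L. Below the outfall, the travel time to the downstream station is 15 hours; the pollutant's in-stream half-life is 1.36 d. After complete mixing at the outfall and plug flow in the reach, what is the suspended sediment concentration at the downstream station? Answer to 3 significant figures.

Mass balance: C = (6400·20.00 + 837.0·76.50) / 7237 = 192000/7237 = 26.53 mg/L.
Half-life 1.36 d → k = ln 2 / 1.36 = 0.5097 d⁻¹.
First-order decay: C = 26.53·exp(−k·t) = 26.53·0.7272 = 19.30 mg/L.

19.3 mg/L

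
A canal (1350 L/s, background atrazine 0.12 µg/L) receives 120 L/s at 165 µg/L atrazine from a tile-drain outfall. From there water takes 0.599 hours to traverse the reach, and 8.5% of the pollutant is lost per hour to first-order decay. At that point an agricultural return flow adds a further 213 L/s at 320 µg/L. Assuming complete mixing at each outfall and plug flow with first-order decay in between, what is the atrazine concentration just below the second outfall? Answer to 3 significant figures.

Mixed concentration C = ΣQC/ΣQ = (1350·0.1200 + 120.0·165.0) / 1470 = 19960/1470 = 13.58 µg/L; combined flow 1470 L/s.
8.5%/h lost → k = −ln(1 − 0.085) = 0.08883 h⁻¹.
First-order decay: C = 13.58·exp(−k·t) = 13.58·0.9482 = 12.88 µg/L.
Second outfall: C = (1470·12.88 + 213.0·320.0)/1683 = 51.75 µg/L.

51.7 µg/L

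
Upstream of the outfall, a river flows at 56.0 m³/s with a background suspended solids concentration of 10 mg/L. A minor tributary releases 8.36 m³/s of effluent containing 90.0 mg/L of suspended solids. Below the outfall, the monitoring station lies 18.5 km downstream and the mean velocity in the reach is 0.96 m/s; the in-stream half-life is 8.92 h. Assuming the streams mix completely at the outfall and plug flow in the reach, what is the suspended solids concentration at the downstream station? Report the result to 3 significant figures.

Mixed concentration C = ΣQC/ΣQ = (56.00·10.00 + 8.360·90.00) / 64.36 = 1312/64.36 = 20.39 mg/L.
Travel time t = 18.5·1000 / 0.96 = 19270 s = 5.353 h.
Half-life 8.92 h → k = ln 2 / 8.92 = 0.07771 h⁻¹ = 1.865 d⁻¹.
Applying C = C₀e^(−kt): 20.39 × 0.6597 = 13.45 mg/L.

13.5 mg/L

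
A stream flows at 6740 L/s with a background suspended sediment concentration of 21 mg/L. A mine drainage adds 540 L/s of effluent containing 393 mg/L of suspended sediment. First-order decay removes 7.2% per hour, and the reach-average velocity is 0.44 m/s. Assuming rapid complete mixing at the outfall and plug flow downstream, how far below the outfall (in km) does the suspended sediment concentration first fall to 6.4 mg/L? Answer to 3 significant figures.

43.0 km

After mixing, C = (6740·21.00 + 540.0·393.0) / 7280 = 353800/7280 = 48.59 mg/L.
7.2%/h lost → k = −ln(1 − 0.072) = 0.07472 h⁻¹.
Set 48.59·exp(−k·t) = 6.4 → t = ln(48.59/6.4)/k = 97670 s = 27.13 h.
Distance = v·t = 0.44·97670 = 42970 m = 42.97 km.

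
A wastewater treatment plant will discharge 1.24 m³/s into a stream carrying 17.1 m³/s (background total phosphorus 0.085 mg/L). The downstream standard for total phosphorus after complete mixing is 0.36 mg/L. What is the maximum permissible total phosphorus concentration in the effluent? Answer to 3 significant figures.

At the limit, (Qr·Cr + Qe·Cₑ)/(Qr + Qe) = 0.36:
Cₑ = (18.34·0.36 − 17.10·0.08500) / 1.240 = 4.152 mg/L.

4.15 mg/L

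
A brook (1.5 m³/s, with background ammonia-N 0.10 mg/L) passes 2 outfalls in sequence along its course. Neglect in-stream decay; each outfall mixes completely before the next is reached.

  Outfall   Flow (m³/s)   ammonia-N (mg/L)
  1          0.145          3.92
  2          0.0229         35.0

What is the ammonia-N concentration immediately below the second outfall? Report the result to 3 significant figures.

After outfall 1: Q = 1.500 + 0.1450 = 1.645 m³/s; C = (1.500·0.1000 + 0.1450·3.920)/1.645 = 0.4367 mg/L.
After outfall 2: Q = 1.645 + 0.02290 = 1.668 m³/s; C = (1.645·0.4367 + 0.02290·35.00)/1.668 = 0.9113 mg/L.

0.911 mg/L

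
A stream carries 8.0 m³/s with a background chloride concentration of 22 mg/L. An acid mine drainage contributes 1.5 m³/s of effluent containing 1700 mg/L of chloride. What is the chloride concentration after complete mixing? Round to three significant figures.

287 mg/L

After mixing, C = (8.000·22.00 + 1.500·1700) / 9.500 = 2726/9.500 = 286.9 mg/L.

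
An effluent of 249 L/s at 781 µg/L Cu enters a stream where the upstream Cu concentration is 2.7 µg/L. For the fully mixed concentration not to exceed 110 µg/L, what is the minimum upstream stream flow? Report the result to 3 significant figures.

1560 L/s

Set C_mix = 110: (Q·2.700 + 249.0·781.0) / (Q + 249.0) = 110
→ Q = 249.0·(781.0 − 110)/(110 − 2.700) = 1557 L/s.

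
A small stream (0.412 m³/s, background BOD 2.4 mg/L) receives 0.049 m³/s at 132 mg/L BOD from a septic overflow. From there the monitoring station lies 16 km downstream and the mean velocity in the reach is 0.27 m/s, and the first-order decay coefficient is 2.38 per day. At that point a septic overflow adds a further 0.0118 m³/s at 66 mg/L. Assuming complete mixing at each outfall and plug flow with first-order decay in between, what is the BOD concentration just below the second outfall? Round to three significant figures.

4.73 mg/L

After mixing, C = (0.4120·2.400 + 0.04900·132.0) / 0.4610 = 7.457/0.4610 = 16.18 mg/L; combined flow 0.4610 m³/s.
Travel time t = 16·1000 / 0.27 = 59260 s = 16.46 h.
After decay, C = 16.18 × e^(−kt) = 16.18 × 0.1955 = 3.162 mg/L.
At the second outfall, C = (0.4610·3.162 + 0.01180·66.00) / (0.4610 + 0.01180) = 4.730 mg/L.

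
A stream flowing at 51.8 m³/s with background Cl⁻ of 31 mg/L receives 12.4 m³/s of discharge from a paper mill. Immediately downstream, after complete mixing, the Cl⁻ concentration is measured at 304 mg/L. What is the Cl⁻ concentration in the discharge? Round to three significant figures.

1440 mg/L

Mass balance: 51.80·31.00 + 12.40·Cₑ = 64.20·304.0
→ Cₑ = (64.20·304.0 − 51.80·31.00) / 12.40 = 1444 mg/L.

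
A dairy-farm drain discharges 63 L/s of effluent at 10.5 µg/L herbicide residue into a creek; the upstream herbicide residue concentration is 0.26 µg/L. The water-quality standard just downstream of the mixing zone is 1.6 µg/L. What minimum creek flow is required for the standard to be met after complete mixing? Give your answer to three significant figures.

418 L/s

Set C_mix = 1.6: (Q·0.2600 + 63.00·10.50) / (Q + 63.00) = 1.6
→ Q = 63.00·(10.50 − 1.6)/(1.6 − 0.2600) = 418.4 L/s.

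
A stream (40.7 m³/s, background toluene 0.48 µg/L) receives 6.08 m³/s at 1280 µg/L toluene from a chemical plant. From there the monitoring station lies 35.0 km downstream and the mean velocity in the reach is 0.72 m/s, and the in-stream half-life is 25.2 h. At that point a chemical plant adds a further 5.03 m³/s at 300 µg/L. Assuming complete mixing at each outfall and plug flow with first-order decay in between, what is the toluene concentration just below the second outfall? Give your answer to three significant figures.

Mass balance: C = (40.70·0.4800 + 6.080·1280) / 46.78 = 7802/46.78 = 166.8 µg/L; combined flow 46.78 m³/s.
Travel time t = 35.0·1000 / 0.72 = 48610 s = 13.50 h.
Half-life 25.2 h → k = ln 2 / 25.2 = 0.02751 h⁻¹ = 0.6601 d⁻¹.
First-order decay: C = 166.8·exp(−k·t) = 166.8·0.6898 = 115.0 µg/L.
Second outfall: C = (46.78·115.0 + 5.030·300.0)/51.81 = 133.0 µg/L.

133 µg/L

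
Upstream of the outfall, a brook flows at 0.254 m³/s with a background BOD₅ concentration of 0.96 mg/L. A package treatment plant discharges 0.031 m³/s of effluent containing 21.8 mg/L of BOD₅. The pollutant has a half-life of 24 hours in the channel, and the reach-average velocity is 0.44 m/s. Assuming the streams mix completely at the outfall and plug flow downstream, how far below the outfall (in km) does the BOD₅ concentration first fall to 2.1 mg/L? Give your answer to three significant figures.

After mixing, C = (0.2540·0.9600 + 0.03100·21.80) / 0.2850 = 0.9196/0.2850 = 3.227 mg/L.
Half-life 24 h → k = ln 2 / 24 = 0.02888 h⁻¹ = 0.6931 d⁻¹.
Set 3.227·exp(−k·t) = 2.1 → t = ln(3.227/2.1)/k = 53540 s = 14.87 h.
Distance = v·t = 0.44·53540 = 23560 m = 23.56 km.

23.6 km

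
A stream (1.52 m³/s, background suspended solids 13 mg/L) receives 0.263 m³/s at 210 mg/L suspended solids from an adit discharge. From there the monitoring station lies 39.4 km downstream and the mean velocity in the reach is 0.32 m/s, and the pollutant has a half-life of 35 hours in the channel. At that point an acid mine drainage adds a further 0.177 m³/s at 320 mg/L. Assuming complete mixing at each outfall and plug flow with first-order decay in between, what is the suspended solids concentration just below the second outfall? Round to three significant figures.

Mixed concentration C = ΣQC/ΣQ = (1.520·13.00 + 0.2630·210.0) / 1.783 = 74.99/1.783 = 42.06 mg/L; combined flow 1.783 m³/s.
Travel time t = 39.4·1000 / 0.32 = 123100 s = 34.20 h.
Half-life 35 h → k = ln 2 / 35 = 0.01980 h⁻¹ = 0.4753 d⁻¹.
First-order decay: C = 42.06·exp(−k·t) = 42.06·0.5080 = 21.36 mg/L.
Second outfall: C = (1.783·21.36 + 0.1770·320.0)/1.960 = 48.33 mg/L.

48.3 mg/L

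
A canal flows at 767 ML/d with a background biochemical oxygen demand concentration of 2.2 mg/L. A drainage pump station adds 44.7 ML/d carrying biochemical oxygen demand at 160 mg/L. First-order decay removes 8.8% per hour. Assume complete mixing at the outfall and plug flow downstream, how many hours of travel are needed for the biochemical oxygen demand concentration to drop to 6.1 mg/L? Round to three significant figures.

6.29 h

After mixing, C = (767.0·2.200 + 44.70·160.0) / 811.7 = 8839/811.7 = 10.89 mg/L.
8.8%/h lost → k = −ln(1 − 0.088) = 0.09212 h⁻¹.
10.89·exp(−k·t) = 6.1 → t = ln(10.89/6.1)/k = 22650 s = 6.292 h.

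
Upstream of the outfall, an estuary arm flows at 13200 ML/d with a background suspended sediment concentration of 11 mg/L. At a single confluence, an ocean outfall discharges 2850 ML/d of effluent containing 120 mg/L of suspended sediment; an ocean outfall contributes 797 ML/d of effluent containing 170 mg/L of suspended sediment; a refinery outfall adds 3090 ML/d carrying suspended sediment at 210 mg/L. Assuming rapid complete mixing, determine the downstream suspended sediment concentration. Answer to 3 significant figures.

63.8 mg/L

Mass balance: C = (13200·11.00 + 2850·120.0 + 797.0·170.0 + 3090·210.0) / 19940 = 1272000/19940 = 63.78 mg/L.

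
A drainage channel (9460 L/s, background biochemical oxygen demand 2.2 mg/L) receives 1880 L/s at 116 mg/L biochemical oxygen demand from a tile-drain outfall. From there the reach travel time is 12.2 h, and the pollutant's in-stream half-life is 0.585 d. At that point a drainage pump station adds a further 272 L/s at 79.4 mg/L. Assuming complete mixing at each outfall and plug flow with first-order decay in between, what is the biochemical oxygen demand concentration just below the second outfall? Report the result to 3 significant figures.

13.1 mg/L

Flow-weighted average: C = (9460·2.200 + 1880·116.0) / 11340 = 238900/11340 = 21.07 mg/L; combined flow 11340 L/s.
Half-life 0.585 d → k = ln 2 / 0.585 = 1.185 d⁻¹.
Decay over the reach: 21.07·exp(−kt) = 21.07·0.5475 = 11.53 mg/L.
At the second outfall, C = (11340·11.53 + 272.0·79.40) / (11340 + 272.0) = 13.12 mg/L.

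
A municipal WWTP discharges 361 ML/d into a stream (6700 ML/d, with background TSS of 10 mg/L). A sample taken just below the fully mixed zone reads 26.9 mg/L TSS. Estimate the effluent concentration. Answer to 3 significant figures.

341 mg/L

Mass balance: 6700·10.00 + 361.0·Cₑ = 7061·26.90
→ Cₑ = (7061·26.90 − 6700·10.00) / 361.0 = 340.6 mg/L.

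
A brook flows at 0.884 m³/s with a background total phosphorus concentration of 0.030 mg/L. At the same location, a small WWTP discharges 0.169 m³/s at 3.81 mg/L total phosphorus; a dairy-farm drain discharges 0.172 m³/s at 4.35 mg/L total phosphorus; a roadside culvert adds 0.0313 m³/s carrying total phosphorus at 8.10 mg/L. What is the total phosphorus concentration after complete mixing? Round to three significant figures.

Mixed concentration C = ΣQC/ΣQ = (0.8840·0.03000 + 0.1690·3.810 + 0.1720·4.350 + 0.03130·8.100) / 1.256 = 1.672/1.256 = 1.331 mg/L.

1.33 mg/L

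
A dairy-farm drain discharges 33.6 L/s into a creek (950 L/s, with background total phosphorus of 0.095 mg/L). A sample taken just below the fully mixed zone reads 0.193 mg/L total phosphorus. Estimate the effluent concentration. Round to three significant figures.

2.96 mg/L

Mass balance: 950.0·0.09500 + 33.60·Cₑ = 983.6·0.1930
→ Cₑ = (983.6·0.1930 − 950.0·0.09500) / 33.60 = 2.964 mg/L.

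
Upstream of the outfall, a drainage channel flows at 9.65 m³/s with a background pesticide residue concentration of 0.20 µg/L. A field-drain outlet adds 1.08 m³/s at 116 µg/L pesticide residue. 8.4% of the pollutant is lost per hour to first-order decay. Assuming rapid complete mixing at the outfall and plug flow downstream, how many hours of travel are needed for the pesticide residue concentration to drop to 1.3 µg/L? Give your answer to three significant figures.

25.2 h

Conservation of mass: C = (9.650·0.2000 + 1.080·116.0) / 10.73 = 127.2/10.73 = 11.86 µg/L.
8.4%/h lost → k = −ln(1 − 0.084) = 0.08774 h⁻¹.
11.86·exp(−k·t) = 1.3 → t = ln(11.86/1.3)/k = 90700 s = 25.19 h.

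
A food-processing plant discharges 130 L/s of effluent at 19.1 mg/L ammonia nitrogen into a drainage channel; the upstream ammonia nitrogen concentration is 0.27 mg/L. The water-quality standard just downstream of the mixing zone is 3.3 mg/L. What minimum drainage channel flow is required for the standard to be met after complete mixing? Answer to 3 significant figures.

Set C_mix = 3.3: (Q·0.2700 + 130.0·19.10) / (Q + 130.0) = 3.3
→ Q = 130.0·(19.10 − 3.3)/(3.3 − 0.2700) = 677.9 L/s.

678 L/s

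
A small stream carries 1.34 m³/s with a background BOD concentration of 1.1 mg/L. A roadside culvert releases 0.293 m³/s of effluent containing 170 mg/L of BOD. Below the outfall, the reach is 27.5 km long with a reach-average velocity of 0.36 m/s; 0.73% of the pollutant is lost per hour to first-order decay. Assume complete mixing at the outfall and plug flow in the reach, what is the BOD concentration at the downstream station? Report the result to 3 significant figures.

26.9 mg/L

After mixing, C = (1.340·1.100 + 0.2930·170.0) / 1.633 = 51.28/1.633 = 31.40 mg/L.
Travel time t = 27.5·1000 / 0.36 = 76390 s = 21.22 h.
0.73%/h lost → k = −ln(1 − 0.0073) = 0.007327 h⁻¹.
Applying C = C₀e^(−kt): 31.40 × 0.8560 = 26.88 mg/L.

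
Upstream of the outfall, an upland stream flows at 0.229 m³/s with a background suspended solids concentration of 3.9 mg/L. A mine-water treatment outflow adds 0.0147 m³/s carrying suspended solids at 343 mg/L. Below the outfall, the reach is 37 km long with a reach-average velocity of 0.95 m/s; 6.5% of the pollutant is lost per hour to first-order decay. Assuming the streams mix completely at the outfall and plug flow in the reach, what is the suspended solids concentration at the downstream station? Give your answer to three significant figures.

11.8 mg/L

Mixed concentration C = ΣQC/ΣQ = (0.2290·3.900 + 0.01470·343.0) / 0.2437 = 5.935/0.2437 = 24.35 mg/L.
Travel time t = 37·1000 / 0.95 = 38950 s = 10.82 h.
6.5%/h lost → k = −ln(1 − 0.065) = 0.06721 h⁻¹.
First-order decay: C = 24.35·exp(−k·t) = 24.35·0.4833 = 11.77 mg/L.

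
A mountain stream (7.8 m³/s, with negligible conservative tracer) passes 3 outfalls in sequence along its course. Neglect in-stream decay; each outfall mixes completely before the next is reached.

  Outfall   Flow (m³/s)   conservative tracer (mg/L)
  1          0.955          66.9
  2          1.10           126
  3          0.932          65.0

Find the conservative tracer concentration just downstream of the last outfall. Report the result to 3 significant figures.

Outfall 1: combined Q = 8.755 m³/s; C = (7.800·0 + 0.9550·66.90)/8.755 = 7.297 mg/L.
Outfall 2: combined Q = 9.855 m³/s; C = (8.755·7.297 + 1.100·126.0)/9.855 = 20.55 mg/L.
Outfall 3: combined Q = 10.79 m³/s; C = (9.855·20.55 + 0.9320·65.00)/10.79 = 24.39 mg/L.

24.4 mg/L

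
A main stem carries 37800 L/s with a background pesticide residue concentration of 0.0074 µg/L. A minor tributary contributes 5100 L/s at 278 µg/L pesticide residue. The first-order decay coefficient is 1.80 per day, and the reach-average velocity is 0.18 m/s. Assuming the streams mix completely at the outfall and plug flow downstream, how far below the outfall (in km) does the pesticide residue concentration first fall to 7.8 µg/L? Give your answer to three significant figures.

Mass balance: C = (37800·0.007400 + 5100·278.0) / 42900 = 1418000/42900 = 33.06 µg/L.
Set 33.06·exp(−k·t) = 7.8 → t = ln(33.06/7.8)/k = 69320 s = 19.25 h.
Distance = v·t = 0.18·69320 = 12480 m = 12.48 km.

12.5 km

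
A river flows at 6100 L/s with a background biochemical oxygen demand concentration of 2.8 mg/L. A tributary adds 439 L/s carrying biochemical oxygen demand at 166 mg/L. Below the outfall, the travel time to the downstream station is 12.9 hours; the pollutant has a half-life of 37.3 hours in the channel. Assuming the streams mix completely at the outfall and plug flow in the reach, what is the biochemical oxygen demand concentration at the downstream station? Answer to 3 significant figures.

After mixing, C = (6100·2.800 + 439.0·166.0) / 6539 = 89950/6539 = 13.76 mg/L.
Half-life 37.3 h → k = ln 2 / 37.3 = 0.01858 h⁻¹ = 0.4460 d⁻¹.
Applying C = C₀e^(−kt): 13.76 × 0.7868 = 10.82 mg/L.

10.8 mg/L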